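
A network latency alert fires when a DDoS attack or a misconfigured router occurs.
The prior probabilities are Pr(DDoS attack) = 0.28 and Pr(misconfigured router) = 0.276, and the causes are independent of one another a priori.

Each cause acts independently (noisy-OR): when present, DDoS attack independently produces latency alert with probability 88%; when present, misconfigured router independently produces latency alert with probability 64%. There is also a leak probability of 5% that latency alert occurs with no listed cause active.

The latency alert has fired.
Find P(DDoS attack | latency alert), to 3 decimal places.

Under noisy-OR, P(latency alert | causes) = 1 − (1−0.05)·∏(1−qᵢ) over the active causes.
Numerator (weight on configurations with DDoS attack): 0.179610 + 0.074108 = 0.253718
Normalizer over all consistent configurations: 0.05*0.72*0.724 + 0.658*0.72*0.276 + 0.886*0.28*0.724 + 0.95896*0.28*0.276 = 0.410540
Posterior = 0.253718 / 0.410540 ≈ 0.618

P(DDoS attack | latency alert) ≈ 0.618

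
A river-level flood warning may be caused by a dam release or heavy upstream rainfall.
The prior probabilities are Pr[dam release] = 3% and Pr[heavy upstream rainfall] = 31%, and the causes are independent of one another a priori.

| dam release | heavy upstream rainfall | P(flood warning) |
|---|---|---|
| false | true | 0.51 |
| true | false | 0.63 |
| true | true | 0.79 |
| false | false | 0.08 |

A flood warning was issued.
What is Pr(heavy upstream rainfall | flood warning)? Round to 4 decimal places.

Sum P(flood warning|·) weighted by the priors over the 4 (dam release, heavy upstream rainfall) configurations:
  P(flood warning) = 0.08*0.97*0.69 + 0.51*0.97*0.31 + 0.63*0.03*0.69 + 0.79*0.03*0.31
        = 0.053544 + 0.153357 + 0.013041 + 0.007347 = 0.227289
The terms with heavy upstream rainfall present sum to 0.160704, so
  P(heavy upstream rainfall | flood warning) = 0.160704 / 0.227289 ≈ 0.7070

Pr(heavy upstream rainfall | flood warning) ≈ 0.7070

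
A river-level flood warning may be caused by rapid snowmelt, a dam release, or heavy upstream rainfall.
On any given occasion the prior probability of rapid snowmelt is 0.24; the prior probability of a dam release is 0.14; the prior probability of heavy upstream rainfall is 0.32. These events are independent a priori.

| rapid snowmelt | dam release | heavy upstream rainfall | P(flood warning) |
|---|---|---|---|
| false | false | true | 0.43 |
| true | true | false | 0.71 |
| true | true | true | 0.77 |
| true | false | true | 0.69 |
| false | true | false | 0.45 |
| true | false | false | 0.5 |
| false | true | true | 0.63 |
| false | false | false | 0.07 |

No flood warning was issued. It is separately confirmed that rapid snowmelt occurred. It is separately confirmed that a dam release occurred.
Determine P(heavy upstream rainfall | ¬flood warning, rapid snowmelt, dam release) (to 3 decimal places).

P(heavy upstream rainfall | ¬flood warning, rapid snowmelt, dam release) ≈ 0.272

Weight on heavy upstream rainfall=true, given the evidence: 0.23×0.32 = 0.073600
The normalizing constant is 0.29×0.68 + 0.23×0.32 = 0.270800
P(heavy upstream rainfall | ¬flood warning, rapid snowmelt, dam release) = 0.073600/0.270800 ≈ 0.272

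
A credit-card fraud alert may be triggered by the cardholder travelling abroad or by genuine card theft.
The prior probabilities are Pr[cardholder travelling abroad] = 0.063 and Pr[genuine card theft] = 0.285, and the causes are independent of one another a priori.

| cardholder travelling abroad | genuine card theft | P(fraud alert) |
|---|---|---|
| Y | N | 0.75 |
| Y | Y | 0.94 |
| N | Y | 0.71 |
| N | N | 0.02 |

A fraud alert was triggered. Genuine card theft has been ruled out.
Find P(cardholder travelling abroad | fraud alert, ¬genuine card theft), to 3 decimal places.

P(cardholder travelling abroad | fraud alert, ¬genuine card theft) ≈ 0.716

Weight on cardholder travelling abroad=true, given the evidence: 0.75×0.063 = 0.047250
Normalizer over all consistent configurations: 0.02×0.937 + 0.75×0.063 = 0.065990
P(cardholder travelling abroad | fraud alert, ¬genuine card theft) = 0.047250/0.065990 ≈ 0.716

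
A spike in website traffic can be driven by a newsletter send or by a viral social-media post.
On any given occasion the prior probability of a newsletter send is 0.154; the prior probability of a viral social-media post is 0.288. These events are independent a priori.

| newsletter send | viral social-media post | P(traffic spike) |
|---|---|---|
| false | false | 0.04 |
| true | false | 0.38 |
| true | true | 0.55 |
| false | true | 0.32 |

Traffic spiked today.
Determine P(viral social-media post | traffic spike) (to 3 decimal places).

P(viral social-media post | traffic spike) ≈ 0.609

Enumerate the 4 (newsletter send, viral social-media post) configurations and weight by the priors:
  P(traffic spike) = 0.04×0.846×0.712 + 0.32×0.846×0.288 + 0.38×0.154×0.712 + 0.55×0.154×0.288
        = 0.024094 + 0.077967 + 0.041666 + 0.024394 = 0.168121
Configurations with viral social-media post contribute 0.102361, so
  P(viral social-media post | traffic spike) = 0.102361 / 0.168121 ≈ 0.609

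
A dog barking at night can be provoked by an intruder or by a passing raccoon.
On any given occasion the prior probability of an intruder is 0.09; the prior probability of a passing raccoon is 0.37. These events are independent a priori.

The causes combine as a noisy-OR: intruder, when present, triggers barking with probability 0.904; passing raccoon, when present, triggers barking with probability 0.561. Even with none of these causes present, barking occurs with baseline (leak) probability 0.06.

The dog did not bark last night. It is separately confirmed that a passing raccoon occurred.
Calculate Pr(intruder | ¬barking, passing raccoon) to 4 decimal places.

Pr(intruder | ¬barking, passing raccoon) ≈ 0.0094

Under noisy-OR, P(barking | causes) = 1 − (1−0.06)·∏(1−qᵢ) over the active causes.
By total probability over both values of intruder:
  P(¬barking | passing raccoon) = 0.41266×0.91 + 0.039615×0.09
        = 0.375521 + 0.003565 = 0.379086
Keeping only the intruder-present terms gives 0.003565, so
  P(intruder | ¬barking, passing raccoon) = 0.003565 / 0.379086 ≈ 0.0094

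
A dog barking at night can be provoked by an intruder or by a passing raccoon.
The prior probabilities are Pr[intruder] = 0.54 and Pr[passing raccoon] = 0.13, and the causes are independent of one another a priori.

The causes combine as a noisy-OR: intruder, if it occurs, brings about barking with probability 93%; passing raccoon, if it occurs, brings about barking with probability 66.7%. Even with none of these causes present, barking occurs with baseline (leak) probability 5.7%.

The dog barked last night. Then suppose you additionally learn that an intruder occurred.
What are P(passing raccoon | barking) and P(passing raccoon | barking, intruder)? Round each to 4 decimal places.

P(passing raccoon | barking) ≈ 0.1920; P(passing raccoon | barking, intruder) ≈ 0.1353

Under noisy-OR, P(barking | causes) = 1 − (1−0.057)·∏(1−qᵢ) over the active causes.
Weight on passing raccoon=true, given the evidence: 0.041022 + 0.068657 = 0.109679
The normalizing constant is 0.057·0.46·0.87 + 0.685981·0.46·0.13 + 0.93399·0.54·0.87 + 0.978019·0.54·0.13 = 0.571279
P(passing raccoon | barking) = 0.109679/0.571279 ≈ 0.1920

With the extra evidence:
P(barking | intruder) = 0.93399·0.87 + 0.978019·0.13 = 0.812571 + 0.127142 = 0.939713
Of this, 0.127142 comes from 0.978019·0.13 (the passing raccoon=true cases).
Hence the posterior is 0.127142/0.939713 ≈ 0.1353.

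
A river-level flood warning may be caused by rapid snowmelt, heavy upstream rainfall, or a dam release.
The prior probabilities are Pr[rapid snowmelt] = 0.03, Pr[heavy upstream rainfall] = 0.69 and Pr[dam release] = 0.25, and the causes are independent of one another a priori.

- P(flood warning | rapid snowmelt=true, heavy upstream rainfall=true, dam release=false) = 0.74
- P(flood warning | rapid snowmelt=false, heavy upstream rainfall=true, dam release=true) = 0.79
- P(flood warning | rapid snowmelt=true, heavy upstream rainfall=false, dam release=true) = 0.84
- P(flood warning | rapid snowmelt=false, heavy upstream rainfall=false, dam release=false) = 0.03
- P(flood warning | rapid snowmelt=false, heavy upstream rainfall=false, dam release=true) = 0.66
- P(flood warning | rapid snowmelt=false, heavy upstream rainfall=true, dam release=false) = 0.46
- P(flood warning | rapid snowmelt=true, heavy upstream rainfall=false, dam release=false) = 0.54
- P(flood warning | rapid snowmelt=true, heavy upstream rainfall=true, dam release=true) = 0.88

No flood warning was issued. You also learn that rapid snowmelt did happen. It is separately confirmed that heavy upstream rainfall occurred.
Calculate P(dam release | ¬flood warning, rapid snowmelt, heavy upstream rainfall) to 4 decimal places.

P(¬flood warning | rapid snowmelt, heavy upstream rainfall) = 0.26*0.75 + 0.12*0.25 = 0.195000 + 0.030000 = 0.225000
Of this, 0.030000 comes from 0.12*0.25 (the dam release=true cases).
P(dam release | ¬flood warning, rapid snowmelt, heavy upstream rainfall) = 0.030000 / 0.225000 ≈ 0.1333

P(dam release | ¬flood warning, rapid snowmelt, heavy upstream rainfall) ≈ 0.1333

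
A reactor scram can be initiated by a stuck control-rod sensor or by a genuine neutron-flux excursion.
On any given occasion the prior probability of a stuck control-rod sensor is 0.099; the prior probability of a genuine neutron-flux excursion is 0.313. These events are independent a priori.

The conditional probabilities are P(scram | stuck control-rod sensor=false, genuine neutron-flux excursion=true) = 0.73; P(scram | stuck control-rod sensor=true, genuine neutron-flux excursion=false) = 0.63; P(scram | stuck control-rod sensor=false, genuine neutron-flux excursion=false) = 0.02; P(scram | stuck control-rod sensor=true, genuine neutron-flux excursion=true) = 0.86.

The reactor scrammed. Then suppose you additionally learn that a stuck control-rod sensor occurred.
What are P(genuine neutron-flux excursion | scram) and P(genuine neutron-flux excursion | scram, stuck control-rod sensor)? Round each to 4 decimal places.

P(scram) = 0.02*0.901*0.687 + 0.73*0.901*0.313 + 0.63*0.099*0.687 + 0.86*0.099*0.313 = 0.012380 + 0.205869 + 0.042848 + 0.026649 = 0.287746
Of this, 0.232518 comes from 0.205869 + 0.026649 (the genuine neutron-flux excursion=true cases).
P(genuine neutron-flux excursion | scram) = 0.232518 / 0.287746 ≈ 0.8081

With the extra evidence:
Weight on genuine neutron-flux excursion=true, given the evidence: 0.86·0.313 = 0.269180
The normalizing constant is 0.63·0.687 + 0.86·0.313 = 0.701990
Posterior = 0.269180 / 0.701990 ≈ 0.3835

P(genuine neutron-flux excursion | scram) ≈ 0.8081; P(genuine neutron-flux excursion | scram, stuck control-rod sensor) ≈ 0.3835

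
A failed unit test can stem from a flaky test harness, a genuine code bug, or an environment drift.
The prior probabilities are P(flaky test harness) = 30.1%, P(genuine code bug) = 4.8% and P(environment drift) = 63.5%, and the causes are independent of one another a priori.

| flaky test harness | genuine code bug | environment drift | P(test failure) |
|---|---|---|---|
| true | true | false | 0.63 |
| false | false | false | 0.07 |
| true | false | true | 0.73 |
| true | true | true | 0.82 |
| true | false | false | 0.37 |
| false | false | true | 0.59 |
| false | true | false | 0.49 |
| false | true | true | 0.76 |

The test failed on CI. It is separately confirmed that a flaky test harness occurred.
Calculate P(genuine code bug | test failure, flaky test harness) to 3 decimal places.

P(test failure | flaky test harness) = 0.37×0.952×0.365 + 0.73×0.952×0.635 + 0.63×0.048×0.365 + 0.82×0.048×0.635 = 0.128568 + 0.441300 + 0.011038 + 0.024994 = 0.605900
The genuine code bug-present share is 0.011038 + 0.024994 = 0.036032.
Hence the posterior is 0.036032/0.605900 ≈ 0.059.

P(genuine code bug | test failure, flaky test harness) ≈ 0.059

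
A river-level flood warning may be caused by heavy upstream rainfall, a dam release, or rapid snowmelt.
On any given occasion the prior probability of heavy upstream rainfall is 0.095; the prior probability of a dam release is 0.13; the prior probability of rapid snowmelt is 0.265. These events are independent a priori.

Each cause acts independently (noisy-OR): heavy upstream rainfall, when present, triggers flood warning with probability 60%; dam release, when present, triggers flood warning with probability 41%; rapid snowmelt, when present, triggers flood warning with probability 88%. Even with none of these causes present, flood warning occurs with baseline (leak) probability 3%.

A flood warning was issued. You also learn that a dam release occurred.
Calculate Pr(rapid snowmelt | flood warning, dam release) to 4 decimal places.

Under noisy-OR, P(flood warning | causes) = 1 − (1−0.03)·∏(1−qᵢ) over the active causes.
P(flood warning | dam release) = 0.4277*0.905*0.735 + 0.931324*0.905*0.265 + 0.77108*0.095*0.735 + 0.97253*0.095*0.265 = 0.284495 + 0.223355 + 0.053841 + 0.024483 = 0.586174
Of this, 0.247838 comes from 0.223355 + 0.024483 (the rapid snowmelt=true cases).
Hence the posterior is 0.247838/0.586174 ≈ 0.4228.

Pr(rapid snowmelt | flood warning, dam release) ≈ 0.4228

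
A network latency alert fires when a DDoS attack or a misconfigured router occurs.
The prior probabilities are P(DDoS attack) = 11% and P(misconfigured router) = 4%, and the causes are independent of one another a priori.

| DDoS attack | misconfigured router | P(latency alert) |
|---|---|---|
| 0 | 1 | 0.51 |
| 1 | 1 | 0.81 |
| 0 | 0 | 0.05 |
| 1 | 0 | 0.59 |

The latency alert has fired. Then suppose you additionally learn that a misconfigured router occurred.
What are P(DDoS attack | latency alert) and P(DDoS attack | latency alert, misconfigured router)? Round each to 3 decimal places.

P(DDoS attack | latency alert) ≈ 0.520; P(DDoS attack | latency alert, misconfigured router) ≈ 0.164

Sum P(latency alert|·) weighted by the priors over the 4 (DDoS attack, misconfigured router) configurations:
  P(latency alert) = 0.05*0.89*0.96 + 0.51*0.89*0.04 + 0.59*0.11*0.96 + 0.81*0.11*0.04
        = 0.042720 + 0.018156 + 0.062304 + 0.003564 = 0.126744
Configurations with DDoS attack contribute 0.065868, so
  P(DDoS attack | latency alert) = 0.065868 / 0.126744 ≈ 0.520

Now also conditioning on misconfigured router=true:
P(latency alert | misconfigured router) = 0.51·0.89 + 0.81·0.11 = 0.453900 + 0.089100 = 0.543000
The DDoS attack-present share is 0.81·0.11 = 0.089100.
P(DDoS attack | latency alert, misconfigured router) = 0.089100 / 0.543000 ≈ 0.164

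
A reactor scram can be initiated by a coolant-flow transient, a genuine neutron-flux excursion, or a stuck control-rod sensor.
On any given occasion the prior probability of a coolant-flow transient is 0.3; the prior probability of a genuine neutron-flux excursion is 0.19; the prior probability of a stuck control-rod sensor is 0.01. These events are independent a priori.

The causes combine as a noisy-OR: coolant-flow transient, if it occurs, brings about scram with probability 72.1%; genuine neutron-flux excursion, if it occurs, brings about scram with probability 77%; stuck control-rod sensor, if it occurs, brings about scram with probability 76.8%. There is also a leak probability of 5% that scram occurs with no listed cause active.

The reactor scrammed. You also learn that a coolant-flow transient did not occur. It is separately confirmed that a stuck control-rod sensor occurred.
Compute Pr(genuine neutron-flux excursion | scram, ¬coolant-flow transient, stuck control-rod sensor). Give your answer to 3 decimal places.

Under noisy-OR, P(scram | causes) = 1 − (1−0.05)·∏(1−qᵢ) over the active causes.
By total probability over both values of genuine neutron-flux excursion:
  P(scram | ¬coolant-flow transient, stuck control-rod sensor) = 0.7796*0.81 + 0.949308*0.19
        = 0.631476 + 0.180369 = 0.811845
Configurations with genuine neutron-flux excursion contribute 0.180369, so
  P(genuine neutron-flux excursion | scram, ¬coolant-flow transient, stuck control-rod sensor) = 0.180369 / 0.811845 ≈ 0.222

Pr(genuine neutron-flux excursion | scram, ¬coolant-flow transient, stuck control-rod sensor) ≈ 0.222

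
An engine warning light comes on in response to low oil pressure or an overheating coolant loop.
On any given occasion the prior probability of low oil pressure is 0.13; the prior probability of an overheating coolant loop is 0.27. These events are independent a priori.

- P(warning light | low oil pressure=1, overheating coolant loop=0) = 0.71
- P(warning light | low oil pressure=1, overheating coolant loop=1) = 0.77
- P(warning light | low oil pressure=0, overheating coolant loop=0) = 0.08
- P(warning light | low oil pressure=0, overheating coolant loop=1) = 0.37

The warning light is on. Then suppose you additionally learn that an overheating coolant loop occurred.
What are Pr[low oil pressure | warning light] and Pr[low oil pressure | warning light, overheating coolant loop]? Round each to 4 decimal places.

Pr[low oil pressure | warning light] ≈ 0.4067; Pr[low oil pressure | warning light, overheating coolant loop] ≈ 0.2372

Sum P(warning light|·) weighted by the priors over the 4 (low oil pressure, overheating coolant loop) configurations:
  P(warning light) = 0.08×0.87×0.73 + 0.37×0.87×0.27 + 0.71×0.13×0.73 + 0.77×0.13×0.27
        = 0.050808 + 0.086913 + 0.067379 + 0.027027 = 0.232127
Configurations with low oil pressure contribute 0.094406, so
  P(low oil pressure | warning light) = 0.094406 / 0.232127 ≈ 0.4067

With the extra evidence:
By total probability over both values of low oil pressure:
  P(warning light | overheating coolant loop) = 0.37·0.87 + 0.77·0.13
        = 0.321900 + 0.100100 = 0.422000
Configurations with low oil pressure contribute 0.100100, so
  P(low oil pressure | warning light, overheating coolant loop) = 0.100100 / 0.422000 ≈ 0.2372
— overheating coolant loop explains away the evidence for low oil pressure.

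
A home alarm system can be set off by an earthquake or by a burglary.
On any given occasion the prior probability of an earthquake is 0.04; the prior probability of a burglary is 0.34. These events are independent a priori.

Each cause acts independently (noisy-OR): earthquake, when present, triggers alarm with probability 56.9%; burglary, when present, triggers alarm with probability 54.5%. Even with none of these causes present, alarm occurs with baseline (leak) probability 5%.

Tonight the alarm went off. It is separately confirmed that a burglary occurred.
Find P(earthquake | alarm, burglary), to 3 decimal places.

Under noisy-OR, P(alarm | causes) = 1 − (1−0.05)·∏(1−qᵢ) over the active causes.
Enumerate both values of earthquake and weight by the priors:
  P(alarm | burglary) = 0.56775×0.96 + 0.8137×0.04
        = 0.545040 + 0.032548 = 0.577588
The terms with earthquake present sum to 0.032548, so
  P(earthquake | alarm, burglary) = 0.032548 / 0.577588 ≈ 0.056

P(earthquake | alarm, burglary) ≈ 0.056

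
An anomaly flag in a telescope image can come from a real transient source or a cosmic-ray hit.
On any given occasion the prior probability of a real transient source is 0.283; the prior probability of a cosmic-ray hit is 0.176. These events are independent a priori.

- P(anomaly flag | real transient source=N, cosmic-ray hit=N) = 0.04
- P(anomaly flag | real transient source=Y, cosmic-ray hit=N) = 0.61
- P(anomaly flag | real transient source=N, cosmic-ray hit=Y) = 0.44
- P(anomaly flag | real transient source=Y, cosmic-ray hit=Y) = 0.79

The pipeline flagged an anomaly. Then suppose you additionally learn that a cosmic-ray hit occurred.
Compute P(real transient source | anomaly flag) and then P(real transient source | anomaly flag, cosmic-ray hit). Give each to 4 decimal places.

P(real transient source | anomaly flag) ≈ 0.6964; P(real transient source | anomaly flag, cosmic-ray hit) ≈ 0.4147

P(anomaly flag) = 0.04×0.717×0.824 + 0.44×0.717×0.176 + 0.61×0.283×0.824 + 0.79×0.283×0.176 = 0.023632 + 0.055524 + 0.142247 + 0.039348 = 0.260751
Restricting to configurations with real transient source present: 0.142247 + 0.039348 = 0.181595.
P(real transient source | anomaly flag) = 0.181595 / 0.260751 ≈ 0.6964

Now condition on the additional information:
P(anomaly flag | cosmic-ray hit) = 0.44·0.717 + 0.79·0.283 = 0.315480 + 0.223570 = 0.539050
Restricting to configurations with real transient source present: 0.79·0.283 = 0.223570.
P(real transient source | anomaly flag, cosmic-ray hit) = 0.223570 / 0.539050 ≈ 0.4147
Conditioning on cosmic-ray hit lowers the posterior on real transient source: the classic explaining-away effect in a common-effect structure.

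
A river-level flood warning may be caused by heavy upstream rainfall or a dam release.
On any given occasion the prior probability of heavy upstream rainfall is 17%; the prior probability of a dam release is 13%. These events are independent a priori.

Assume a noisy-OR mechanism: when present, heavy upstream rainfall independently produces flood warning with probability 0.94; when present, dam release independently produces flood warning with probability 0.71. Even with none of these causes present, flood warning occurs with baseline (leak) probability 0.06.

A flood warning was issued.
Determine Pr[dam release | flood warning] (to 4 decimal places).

Pr[dam release | flood warning] ≈ 0.3540

Under noisy-OR, P(flood warning | causes) = 1 − (1−0.06)·∏(1−qᵢ) over the active causes.
Numerator (weight on configurations with dam release): 0.078486 + 0.021739 = 0.100225
Normalizer over all consistent configurations: 0.06*0.83*0.87 + 0.7274*0.83*0.13 + 0.9436*0.17*0.87 + 0.983644*0.17*0.13 = 0.283109
P(dam release | flood warning) = 0.100225/0.283109 ≈ 0.3540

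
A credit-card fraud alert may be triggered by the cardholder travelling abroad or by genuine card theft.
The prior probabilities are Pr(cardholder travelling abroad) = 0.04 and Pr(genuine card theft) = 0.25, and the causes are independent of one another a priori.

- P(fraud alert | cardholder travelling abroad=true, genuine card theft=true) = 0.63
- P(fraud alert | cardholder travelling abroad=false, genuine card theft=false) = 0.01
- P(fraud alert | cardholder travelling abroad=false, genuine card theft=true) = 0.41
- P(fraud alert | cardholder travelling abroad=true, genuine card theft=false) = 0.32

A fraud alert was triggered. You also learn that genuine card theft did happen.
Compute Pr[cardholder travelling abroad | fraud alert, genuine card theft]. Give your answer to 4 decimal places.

Enumerate both values of cardholder travelling abroad and weight by the priors:
  P(fraud alert | genuine card theft) = 0.41*0.96 + 0.63*0.04
        = 0.393600 + 0.025200 = 0.418800
Configurations with cardholder travelling abroad contribute 0.025200, so
  P(cardholder travelling abroad | fraud alert, genuine card theft) = 0.025200 / 0.418800 ≈ 0.0602

Pr[cardholder travelling abroad | fraud alert, genuine card theft] ≈ 0.0602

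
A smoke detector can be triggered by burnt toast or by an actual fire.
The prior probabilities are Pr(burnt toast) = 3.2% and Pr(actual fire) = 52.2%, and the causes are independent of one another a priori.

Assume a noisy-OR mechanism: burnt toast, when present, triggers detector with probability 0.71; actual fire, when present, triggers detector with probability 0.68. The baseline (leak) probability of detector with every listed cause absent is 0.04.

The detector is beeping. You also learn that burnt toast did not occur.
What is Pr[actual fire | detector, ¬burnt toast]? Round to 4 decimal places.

Under noisy-OR, P(detector | causes) = 1 − (1−0.04)·∏(1−qᵢ) over the active causes.
For the numerator, keep only actual fire=true terms: 0.6928*0.522 = 0.361642
The normalizing constant is 0.04*0.478 + 0.6928*0.522 = 0.380762
Posterior = 0.361642 / 0.380762 ≈ 0.9498

Pr[actual fire | detector, ¬burnt toast] ≈ 0.9498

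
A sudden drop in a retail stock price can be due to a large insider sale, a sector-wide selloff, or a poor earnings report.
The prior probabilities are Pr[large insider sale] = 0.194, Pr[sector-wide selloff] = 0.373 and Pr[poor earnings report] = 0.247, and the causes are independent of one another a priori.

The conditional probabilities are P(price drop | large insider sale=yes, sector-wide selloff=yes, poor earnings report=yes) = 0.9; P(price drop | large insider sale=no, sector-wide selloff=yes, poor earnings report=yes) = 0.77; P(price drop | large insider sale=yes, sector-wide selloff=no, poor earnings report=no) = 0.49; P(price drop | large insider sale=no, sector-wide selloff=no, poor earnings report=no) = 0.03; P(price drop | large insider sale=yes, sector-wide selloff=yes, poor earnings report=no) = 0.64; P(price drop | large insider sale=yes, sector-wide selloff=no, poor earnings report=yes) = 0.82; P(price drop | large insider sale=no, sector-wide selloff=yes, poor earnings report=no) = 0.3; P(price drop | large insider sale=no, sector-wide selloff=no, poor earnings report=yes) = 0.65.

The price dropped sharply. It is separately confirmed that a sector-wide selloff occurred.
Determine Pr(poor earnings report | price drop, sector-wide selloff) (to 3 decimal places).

Pr(poor earnings report | price drop, sector-wide selloff) ≈ 0.416

P(price drop | sector-wide selloff) = 0.3·0.806·0.753 + 0.77·0.806·0.247 + 0.64·0.194·0.753 + 0.9·0.194·0.247 = 0.182075 + 0.153293 + 0.093492 + 0.043126 = 0.471986
Restricting to configurations with poor earnings report present: 0.153293 + 0.043126 = 0.196419.
Hence the posterior is 0.196419/0.471986 ≈ 0.416.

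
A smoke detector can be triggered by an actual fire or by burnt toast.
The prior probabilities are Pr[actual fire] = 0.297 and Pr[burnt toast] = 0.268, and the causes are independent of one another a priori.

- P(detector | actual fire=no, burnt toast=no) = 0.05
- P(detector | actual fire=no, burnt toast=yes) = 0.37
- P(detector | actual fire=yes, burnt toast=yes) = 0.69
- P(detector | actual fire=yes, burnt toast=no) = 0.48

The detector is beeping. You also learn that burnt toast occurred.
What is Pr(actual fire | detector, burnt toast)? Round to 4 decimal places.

Pr(actual fire | detector, burnt toast) ≈ 0.4407

Weight on actual fire=true, given the evidence: 0.69×0.297 = 0.204930
Denominator P(detector | burnt toast): 0.37×0.703 + 0.69×0.297 = 0.465040
Posterior = 0.204930 / 0.465040 ≈ 0.4407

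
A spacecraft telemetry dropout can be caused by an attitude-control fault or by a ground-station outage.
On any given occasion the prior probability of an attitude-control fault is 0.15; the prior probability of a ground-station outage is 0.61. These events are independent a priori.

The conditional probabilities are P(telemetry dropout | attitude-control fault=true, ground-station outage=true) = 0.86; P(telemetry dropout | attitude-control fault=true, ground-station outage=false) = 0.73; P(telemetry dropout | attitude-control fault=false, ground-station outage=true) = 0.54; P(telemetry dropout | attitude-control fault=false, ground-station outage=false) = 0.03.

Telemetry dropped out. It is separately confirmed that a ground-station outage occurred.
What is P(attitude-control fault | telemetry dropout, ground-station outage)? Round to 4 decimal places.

P(attitude-control fault | telemetry dropout, ground-station outage) ≈ 0.2194

For the numerator, keep only attitude-control fault=true terms: 0.86×0.15 = 0.129000
Normalizer over all consistent configurations: 0.54×0.85 + 0.86×0.15 = 0.588000
P(attitude-control fault | telemetry dropout, ground-station outage) = 0.129000/0.588000 ≈ 0.2194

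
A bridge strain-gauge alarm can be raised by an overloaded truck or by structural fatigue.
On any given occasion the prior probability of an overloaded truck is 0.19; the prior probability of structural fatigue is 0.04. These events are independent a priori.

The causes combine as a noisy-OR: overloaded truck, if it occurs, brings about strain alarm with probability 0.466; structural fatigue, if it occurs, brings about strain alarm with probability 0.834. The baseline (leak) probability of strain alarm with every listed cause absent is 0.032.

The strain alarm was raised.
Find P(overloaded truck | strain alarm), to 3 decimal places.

Under noisy-OR, P(strain alarm | causes) = 1 − (1−0.032)·∏(1−qᵢ) over the active causes.
For the numerator, keep only overloaded truck=true terms: 0.088115 + 0.006948 = 0.095063
Denominator P(strain alarm): 0.032·0.81·0.96 + 0.839312·0.81·0.04 + 0.483088·0.19·0.96 + 0.914193·0.19·0.04 = 0.147140
P(overloaded truck | strain alarm) = 0.095063/0.147140 ≈ 0.646

P(overloaded truck | strain alarm) ≈ 0.646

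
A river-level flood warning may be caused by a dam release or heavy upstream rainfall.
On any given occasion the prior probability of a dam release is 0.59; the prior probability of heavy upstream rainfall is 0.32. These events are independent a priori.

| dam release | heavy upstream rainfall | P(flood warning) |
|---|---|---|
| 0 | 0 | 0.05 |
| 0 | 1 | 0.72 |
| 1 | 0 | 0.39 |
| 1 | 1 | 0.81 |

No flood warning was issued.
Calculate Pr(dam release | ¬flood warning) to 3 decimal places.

Pr(dam release | ¬flood warning) ≈ 0.482

P(¬flood warning) = 0.95·0.41·0.68 + 0.28·0.41·0.32 + 0.61·0.59·0.68 + 0.19·0.59·0.32 = 0.264860 + 0.036736 + 0.244732 + 0.035872 = 0.582200
The dam release-present share is 0.244732 + 0.035872 = 0.280604.
So P(dam release | ¬flood warning) = 0.280604/0.582200 ≈ 0.482.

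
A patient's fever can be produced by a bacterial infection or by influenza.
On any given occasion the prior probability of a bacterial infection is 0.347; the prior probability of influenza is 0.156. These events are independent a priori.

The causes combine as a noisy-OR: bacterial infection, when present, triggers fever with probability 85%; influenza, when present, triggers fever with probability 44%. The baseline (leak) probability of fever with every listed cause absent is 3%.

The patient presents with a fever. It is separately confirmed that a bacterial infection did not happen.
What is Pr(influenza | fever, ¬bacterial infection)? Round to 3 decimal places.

Under noisy-OR, P(fever | causes) = 1 − (1−0.03)·∏(1−qᵢ) over the active causes.
Weight on influenza=true, given the evidence: 0.4568×0.156 = 0.071261
The normalizing constant is 0.03×0.844 + 0.4568×0.156 = 0.096581
P(influenza | fever, ¬bacterial infection) = 0.071261/0.096581 ≈ 0.738

Pr(influenza | fever, ¬bacterial infection) ≈ 0.738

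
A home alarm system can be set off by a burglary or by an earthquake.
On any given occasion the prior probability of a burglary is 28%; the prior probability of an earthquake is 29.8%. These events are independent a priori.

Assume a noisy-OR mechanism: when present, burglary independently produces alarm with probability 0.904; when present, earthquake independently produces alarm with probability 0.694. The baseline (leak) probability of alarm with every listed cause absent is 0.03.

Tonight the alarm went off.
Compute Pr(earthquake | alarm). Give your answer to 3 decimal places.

Under noisy-OR, P(alarm | causes) = 1 − (1−0.03)·∏(1−qᵢ) over the active causes.
Sum P(alarm|·) weighted by the priors over the 4 (burglary, earthquake) configurations:
  P(alarm) = 0.03×0.72×0.702 + 0.70318×0.72×0.298 + 0.90688×0.28×0.702 + 0.971505×0.28×0.298
        = 0.015163 + 0.150874 + 0.178256 + 0.081062 = 0.425355
Configurations with earthquake contribute 0.231936, so
  P(earthquake | alarm) = 0.231936 / 0.425355 ≈ 0.545

Pr(earthquake | alarm) ≈ 0.545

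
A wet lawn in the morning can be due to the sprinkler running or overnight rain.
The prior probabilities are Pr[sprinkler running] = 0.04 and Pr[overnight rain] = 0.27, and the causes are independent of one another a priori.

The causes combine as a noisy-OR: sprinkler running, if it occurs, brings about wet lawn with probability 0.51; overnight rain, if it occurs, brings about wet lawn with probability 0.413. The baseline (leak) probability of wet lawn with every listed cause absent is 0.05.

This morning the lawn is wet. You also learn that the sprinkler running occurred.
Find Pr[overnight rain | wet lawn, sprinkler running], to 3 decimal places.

Under noisy-OR, P(wet lawn | causes) = 1 − (1−0.05)·∏(1−qᵢ) over the active causes.
P(wet lawn | sprinkler running) = 0.5345×0.73 + 0.726751×0.27 = 0.390185 + 0.196223 = 0.586408
Restricting to configurations with overnight rain present: 0.726751×0.27 = 0.196223.
So P(overnight rain | wet lawn, sprinkler running) = 0.196223/0.586408 ≈ 0.335.

Pr[overnight rain | wet lawn, sprinkler running] ≈ 0.335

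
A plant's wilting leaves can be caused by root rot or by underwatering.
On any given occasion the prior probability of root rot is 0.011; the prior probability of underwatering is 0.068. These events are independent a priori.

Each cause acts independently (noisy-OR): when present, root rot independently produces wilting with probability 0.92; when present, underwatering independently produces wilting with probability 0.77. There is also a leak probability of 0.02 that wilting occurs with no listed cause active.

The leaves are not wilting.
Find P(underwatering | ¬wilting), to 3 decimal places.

P(underwatering | ¬wilting) ≈ 0.017

Under noisy-OR, P(wilting | causes) = 1 − (1−0.02)·∏(1−qᵢ) over the active causes.
Sum P(¬wilting|·) weighted by the priors over the 4 (root rot, underwatering) configurations:
  P(¬wilting) = 0.98*0.989*0.932 + 0.2254*0.989*0.068 + 0.0784*0.011*0.932 + 0.018032*0.011*0.068
        = 0.903313 + 0.015159 + 0.000804 + 0.000013 = 0.919289
Configurations with underwatering contribute 0.015172, so
  P(underwatering | ¬wilting) = 0.015172 / 0.919289 ≈ 0.017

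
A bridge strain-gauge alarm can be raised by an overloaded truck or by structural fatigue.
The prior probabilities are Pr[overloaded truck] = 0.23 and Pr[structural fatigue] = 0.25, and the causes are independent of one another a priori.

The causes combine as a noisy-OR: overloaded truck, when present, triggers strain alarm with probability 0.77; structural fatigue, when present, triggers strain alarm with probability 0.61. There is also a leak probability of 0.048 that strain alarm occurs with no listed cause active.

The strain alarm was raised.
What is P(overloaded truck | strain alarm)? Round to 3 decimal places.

P(overloaded truck | strain alarm) ≈ 0.557

Under noisy-OR, P(strain alarm | causes) = 1 − (1−0.048)·∏(1−qᵢ) over the active causes.
P(strain alarm) = 0.048·0.77·0.75 + 0.62872·0.77·0.25 + 0.78104·0.23·0.75 + 0.914606·0.23·0.25 = 0.027720 + 0.121029 + 0.134729 + 0.052590 = 0.336068
Of this, 0.187319 comes from 0.134729 + 0.052590 (the overloaded truck=true cases).
Hence the posterior is 0.187319/0.336068 ≈ 0.557.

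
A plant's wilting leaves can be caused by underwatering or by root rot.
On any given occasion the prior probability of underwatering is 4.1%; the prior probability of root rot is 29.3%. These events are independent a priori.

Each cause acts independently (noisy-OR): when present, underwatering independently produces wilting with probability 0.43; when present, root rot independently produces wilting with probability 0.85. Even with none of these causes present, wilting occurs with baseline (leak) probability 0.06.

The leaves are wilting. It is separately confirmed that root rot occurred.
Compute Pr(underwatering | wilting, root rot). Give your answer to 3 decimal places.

Pr(underwatering | wilting, root rot) ≈ 0.044

Under noisy-OR, P(wilting | causes) = 1 − (1−0.06)·∏(1−qᵢ) over the active causes.
Numerator (weight on configurations with underwatering): 0.91963*0.041 = 0.037705
Denominator P(wilting | root rot): 0.859*0.959 + 0.91963*0.041 = 0.861486
P(underwatering | wilting, root rot) = 0.037705/0.861486 ≈ 0.044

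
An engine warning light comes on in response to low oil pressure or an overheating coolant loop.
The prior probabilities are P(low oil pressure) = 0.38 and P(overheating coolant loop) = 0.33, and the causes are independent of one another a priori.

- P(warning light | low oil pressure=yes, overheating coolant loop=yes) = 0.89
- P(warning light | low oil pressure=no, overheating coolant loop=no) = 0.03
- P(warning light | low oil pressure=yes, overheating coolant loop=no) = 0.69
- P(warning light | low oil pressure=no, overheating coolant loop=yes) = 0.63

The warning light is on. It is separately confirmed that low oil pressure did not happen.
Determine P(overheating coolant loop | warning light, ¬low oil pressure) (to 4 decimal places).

P(overheating coolant loop | warning light, ¬low oil pressure) ≈ 0.9118

By total probability over both values of overheating coolant loop:
  P(warning light | ¬low oil pressure) = 0.03*0.67 + 0.63*0.33
        = 0.020100 + 0.207900 = 0.228000
Configurations with overheating coolant loop contribute 0.207900, so
  P(overheating coolant loop | warning light, ¬low oil pressure) = 0.207900 / 0.228000 ≈ 0.9118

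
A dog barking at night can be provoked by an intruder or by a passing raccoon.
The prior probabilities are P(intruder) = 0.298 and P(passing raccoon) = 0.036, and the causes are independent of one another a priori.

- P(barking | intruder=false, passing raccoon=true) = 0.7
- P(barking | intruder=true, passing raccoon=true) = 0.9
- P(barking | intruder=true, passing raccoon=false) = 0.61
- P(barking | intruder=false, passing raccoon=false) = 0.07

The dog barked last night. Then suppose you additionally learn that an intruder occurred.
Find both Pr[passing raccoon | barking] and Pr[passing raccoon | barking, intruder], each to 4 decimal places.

P(barking) = 0.07×0.702×0.964 + 0.7×0.702×0.036 + 0.61×0.298×0.964 + 0.9×0.298×0.036 = 0.047371 + 0.017690 + 0.175236 + 0.009655 = 0.249952
The passing raccoon-present share is 0.017690 + 0.009655 = 0.027345.
So P(passing raccoon | barking) = 0.027345/0.249952 ≈ 0.1094.

Now condition on the additional information:
P(barking | intruder) = 0.61*0.964 + 0.9*0.036 = 0.588040 + 0.032400 = 0.620440
The passing raccoon-present share is 0.9*0.036 = 0.032400.
So P(passing raccoon | barking, intruder) = 0.032400/0.620440 ≈ 0.0522.
This is intercausal reasoning (explaining away): once intruder accounts for the barking, passing raccoon becomes less likely.

Pr[passing raccoon | barking] ≈ 0.1094; Pr[passing raccoon | barking, intruder] ≈ 0.0522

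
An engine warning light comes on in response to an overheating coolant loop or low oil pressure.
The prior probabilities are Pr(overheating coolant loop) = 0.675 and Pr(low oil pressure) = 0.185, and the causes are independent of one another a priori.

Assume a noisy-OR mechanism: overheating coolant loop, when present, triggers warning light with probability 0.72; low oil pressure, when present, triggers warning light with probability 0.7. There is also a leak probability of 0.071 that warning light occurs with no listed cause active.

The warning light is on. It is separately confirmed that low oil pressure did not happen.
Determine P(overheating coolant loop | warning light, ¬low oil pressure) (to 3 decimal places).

P(overheating coolant loop | warning light, ¬low oil pressure) ≈ 0.956

Under noisy-OR, P(warning light | causes) = 1 − (1−0.071)·∏(1−qᵢ) over the active causes.
Sum P(warning light|·) weighted by the priors over both values of overheating coolant loop:
  P(warning light | ¬low oil pressure) = 0.071×0.325 + 0.73988×0.675
        = 0.023075 + 0.499419 = 0.522494
Keeping only the overheating coolant loop-present terms gives 0.499419, so
  P(overheating coolant loop | warning light, ¬low oil pressure) = 0.499419 / 0.522494 ≈ 0.956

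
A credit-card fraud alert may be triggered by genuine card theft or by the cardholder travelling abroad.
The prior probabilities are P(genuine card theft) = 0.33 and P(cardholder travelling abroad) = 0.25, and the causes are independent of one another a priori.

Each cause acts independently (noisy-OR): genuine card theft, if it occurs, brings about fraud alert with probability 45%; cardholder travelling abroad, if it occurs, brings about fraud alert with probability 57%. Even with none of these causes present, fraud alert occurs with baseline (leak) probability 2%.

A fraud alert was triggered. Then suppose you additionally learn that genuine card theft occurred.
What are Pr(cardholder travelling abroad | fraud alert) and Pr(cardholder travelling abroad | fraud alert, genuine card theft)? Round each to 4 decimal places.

Under noisy-OR, P(fraud alert | causes) = 1 − (1−0.02)·∏(1−qᵢ) over the active causes.
By total probability over the 4 (genuine card theft, cardholder travelling abroad) configurations:
  P(fraud alert) = 0.02×0.67×0.75 + 0.5786×0.67×0.25 + 0.461×0.33×0.75 + 0.76823×0.33×0.25
        = 0.010050 + 0.096916 + 0.114098 + 0.063379 = 0.284443
The terms with cardholder travelling abroad present sum to 0.160295, so
  P(cardholder travelling abroad | fraud alert) = 0.160295 / 0.284443 ≈ 0.5635

Now condition on the additional information:
Numerator (weight on configurations with cardholder travelling abroad): 0.76823×0.25 = 0.192057
Denominator P(fraud alert | genuine card theft): 0.461×0.75 + 0.76823×0.25 = 0.537807
Posterior = 0.192057 / 0.537807 ≈ 0.3571

Pr(cardholder travelling abroad | fraud alert) ≈ 0.5635; Pr(cardholder travelling abroad | fraud alert, genuine card theft) ≈ 0.3571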